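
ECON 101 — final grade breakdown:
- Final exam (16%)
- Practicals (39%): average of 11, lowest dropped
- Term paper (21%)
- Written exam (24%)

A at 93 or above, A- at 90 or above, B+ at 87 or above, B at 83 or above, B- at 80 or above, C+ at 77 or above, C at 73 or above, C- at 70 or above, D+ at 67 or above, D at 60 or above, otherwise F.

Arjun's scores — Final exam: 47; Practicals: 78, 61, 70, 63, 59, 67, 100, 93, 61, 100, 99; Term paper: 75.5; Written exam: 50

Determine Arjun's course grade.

Practicals: drop 59 → average of remaining 10 = 792/10 = 79.2
Weighted total:
  Final exam 47 × 0.16 = 7.52
  Practicals 79.2 × 0.39 = 30.888
  Term paper 75.5 × 0.21 = 15.855
  Written exam 50 × 0.24 = 12
Sum = 66.263
66.263 is ≥ 60 and < 67 → D

D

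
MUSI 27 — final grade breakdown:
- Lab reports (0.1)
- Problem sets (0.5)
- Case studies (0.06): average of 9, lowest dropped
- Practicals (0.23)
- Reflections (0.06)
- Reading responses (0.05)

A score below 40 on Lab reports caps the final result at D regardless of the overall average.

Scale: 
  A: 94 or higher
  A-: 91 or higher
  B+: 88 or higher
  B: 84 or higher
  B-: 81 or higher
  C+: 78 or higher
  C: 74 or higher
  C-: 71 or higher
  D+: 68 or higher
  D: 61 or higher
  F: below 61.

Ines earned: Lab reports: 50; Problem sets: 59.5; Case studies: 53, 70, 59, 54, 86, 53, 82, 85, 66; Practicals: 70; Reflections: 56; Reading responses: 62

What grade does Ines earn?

D

Case studies: drop 53 → average of remaining 8 = 555/8 = 69.375
Lab reports score 50 ≥ 40: minimum met.
Weighted total:
  Lab reports 50 × 0.1 = 5
  Problem sets 59.5 × 0.5 = 29.75
  Case studies 69.375 × 0.06 = 4.1625
  Practicals 70 × 0.23 = 16.1
  Reflections 56 × 0.06 = 3.36
  Reading responses 62 × 0.05 = 3.1
Sum = 61.4725
61.4725 is ≥ 61 and < 68 → D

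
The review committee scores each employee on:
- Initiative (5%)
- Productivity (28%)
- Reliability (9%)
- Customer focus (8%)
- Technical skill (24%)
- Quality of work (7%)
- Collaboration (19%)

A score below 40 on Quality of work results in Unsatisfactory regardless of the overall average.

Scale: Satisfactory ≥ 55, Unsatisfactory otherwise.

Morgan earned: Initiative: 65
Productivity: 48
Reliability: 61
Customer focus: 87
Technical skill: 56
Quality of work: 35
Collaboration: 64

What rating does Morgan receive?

Unsatisfactory

Quality of work score 35 < 40: minimum not met.
Weighted total:
  Initiative 65 × 0.05 = 3.25
  Productivity 48 × 0.28 = 13.44
  Reliability 61 × 0.09 = 5.49
  Customer focus 87 × 0.08 = 6.96
  Technical skill 56 × 0.24 = 13.44
  Quality of work 35 × 0.07 = 2.45
  Collaboration 64 × 0.19 = 12.16
Sum = 57.19
Because the Quality of work minimum was not met, the result is Unsatisfactory.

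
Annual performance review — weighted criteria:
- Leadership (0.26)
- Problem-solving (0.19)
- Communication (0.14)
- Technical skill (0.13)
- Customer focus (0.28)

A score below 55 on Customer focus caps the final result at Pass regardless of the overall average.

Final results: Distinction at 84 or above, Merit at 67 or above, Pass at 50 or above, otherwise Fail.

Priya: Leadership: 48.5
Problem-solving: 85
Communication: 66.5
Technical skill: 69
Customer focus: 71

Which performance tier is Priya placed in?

Pass

Customer focus score 71 ≥ 55: minimum met.
Weighted total:
  Leadership 48.5 × 0.26 = 12.61
  Problem-solving 85 × 0.19 = 16.15
  Communication 66.5 × 0.14 = 9.31
  Technical skill 69 × 0.13 = 8.97
  Customer focus 71 × 0.28 = 19.88
Sum = 66.92
66.92 is ≥ 50 and < 67 → Pass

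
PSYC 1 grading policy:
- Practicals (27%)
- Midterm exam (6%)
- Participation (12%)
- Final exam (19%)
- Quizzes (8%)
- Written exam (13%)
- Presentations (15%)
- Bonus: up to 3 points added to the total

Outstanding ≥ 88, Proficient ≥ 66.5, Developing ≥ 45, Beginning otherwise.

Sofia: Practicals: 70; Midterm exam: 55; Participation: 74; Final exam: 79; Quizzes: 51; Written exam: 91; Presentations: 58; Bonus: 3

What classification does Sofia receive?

Proficient

Weighted total:
  Practicals 70 × 0.27 = 18.9
  Midterm exam 55 × 0.06 = 3.3
  Participation 74 × 0.12 = 8.88
  Final exam 79 × 0.19 = 15.01
  Quizzes 51 × 0.08 = 4.08
  Written exam 91 × 0.13 = 11.83
  Presentations 58 × 0.15 = 8.7
Sum = 70.7
Bonus: 70.7 + 3 = 73.7
73.7 is ≥ 66.5 and < 88 → Proficient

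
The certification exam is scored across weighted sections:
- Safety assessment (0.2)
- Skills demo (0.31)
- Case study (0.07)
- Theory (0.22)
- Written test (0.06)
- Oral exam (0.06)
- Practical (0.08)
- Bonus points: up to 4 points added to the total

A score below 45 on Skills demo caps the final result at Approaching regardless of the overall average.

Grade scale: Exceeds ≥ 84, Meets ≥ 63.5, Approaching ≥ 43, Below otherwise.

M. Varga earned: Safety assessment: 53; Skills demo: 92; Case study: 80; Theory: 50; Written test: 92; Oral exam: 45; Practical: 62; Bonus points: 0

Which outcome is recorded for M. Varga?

Skills demo score 92 ≥ 45: minimum met.
Weighted total:
  Safety assessment 53 × 0.2 = 10.6
  Skills demo 92 × 0.31 = 28.52
  Case study 80 × 0.07 = 5.6
  Theory 50 × 0.22 = 11
  Written test 92 × 0.06 = 5.52
  Oral exam 45 × 0.06 = 2.7
  Practical 62 × 0.08 = 4.96
Sum = 68.9
Bonus points: 68.9 + 0 = 68.9
68.9 is ≥ 63.5 and < 84 → Meets

Meets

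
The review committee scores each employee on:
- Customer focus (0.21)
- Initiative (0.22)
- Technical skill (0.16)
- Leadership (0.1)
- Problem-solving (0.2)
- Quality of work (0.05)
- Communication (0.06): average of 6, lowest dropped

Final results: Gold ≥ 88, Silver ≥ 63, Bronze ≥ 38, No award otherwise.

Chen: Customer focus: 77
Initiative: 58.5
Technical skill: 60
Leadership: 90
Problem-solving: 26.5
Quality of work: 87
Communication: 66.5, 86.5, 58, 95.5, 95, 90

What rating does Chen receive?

Bronze

Communication: drop 58 → average of remaining 5 = 433.5/5 = 86.7
Weighted total:
  Customer focus 77 × 0.21 = 16.17
  Initiative 58.5 × 0.22 = 12.87
  Technical skill 60 × 0.16 = 9.6
  Leadership 90 × 0.1 = 9
  Problem-solving 26.5 × 0.2 = 5.3
  Quality of work 87 × 0.05 = 4.35
  Communication 86.7 × 0.06 = 5.202
Sum = 62.492
62.492 is ≥ 38 and < 63 → Bronze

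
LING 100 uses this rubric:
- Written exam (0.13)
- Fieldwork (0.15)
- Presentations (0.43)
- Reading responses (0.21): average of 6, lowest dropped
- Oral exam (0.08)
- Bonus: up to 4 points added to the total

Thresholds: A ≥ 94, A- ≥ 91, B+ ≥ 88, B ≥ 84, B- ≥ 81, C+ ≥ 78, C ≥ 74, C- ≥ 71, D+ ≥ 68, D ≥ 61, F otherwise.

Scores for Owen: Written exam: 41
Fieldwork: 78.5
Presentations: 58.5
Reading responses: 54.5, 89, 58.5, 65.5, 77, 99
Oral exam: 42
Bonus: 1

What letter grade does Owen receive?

D

Reading responses: drop 54.5 → average of remaining 5 = 389/5 = 77.8
Weighted total:
  Written exam 41 × 0.13 = 5.33
  Fieldwork 78.5 × 0.15 = 11.775
  Presentations 58.5 × 0.43 = 25.155
  Reading responses 77.8 × 0.21 = 16.338
  Oral exam 42 × 0.08 = 3.36
Sum = 61.958
Bonus: 61.958 + 1 = 62.958
62.958 is ≥ 61 and < 68 → D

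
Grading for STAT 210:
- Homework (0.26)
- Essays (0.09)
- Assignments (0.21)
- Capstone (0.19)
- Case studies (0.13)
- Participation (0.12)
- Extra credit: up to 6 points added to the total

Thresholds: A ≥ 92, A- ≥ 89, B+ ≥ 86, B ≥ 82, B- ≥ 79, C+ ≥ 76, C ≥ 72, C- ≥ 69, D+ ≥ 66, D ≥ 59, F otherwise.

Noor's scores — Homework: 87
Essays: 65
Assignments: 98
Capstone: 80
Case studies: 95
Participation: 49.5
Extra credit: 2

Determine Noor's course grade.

Weighted total:
  Homework 87 × 0.26 = 22.62
  Essays 65 × 0.09 = 5.85
  Assignments 98 × 0.21 = 20.58
  Capstone 80 × 0.19 = 15.2
  Case studies 95 × 0.13 = 12.35
  Participation 49.5 × 0.12 = 5.94
Sum = 82.54
Extra credit: 82.54 + 2 = 84.54
84.54 is ≥ 82 and < 86 → B

B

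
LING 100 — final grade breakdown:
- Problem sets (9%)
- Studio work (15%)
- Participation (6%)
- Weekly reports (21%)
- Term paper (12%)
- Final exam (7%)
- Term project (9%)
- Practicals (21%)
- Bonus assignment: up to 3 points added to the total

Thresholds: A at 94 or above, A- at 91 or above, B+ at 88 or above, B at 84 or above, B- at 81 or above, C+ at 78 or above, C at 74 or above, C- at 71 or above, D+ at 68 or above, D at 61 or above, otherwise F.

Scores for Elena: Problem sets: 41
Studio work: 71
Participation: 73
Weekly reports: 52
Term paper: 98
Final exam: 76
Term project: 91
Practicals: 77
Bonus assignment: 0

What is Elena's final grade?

C-

Weighted total:
  Problem sets 41 × 0.09 = 3.69
  Studio work 71 × 0.15 = 10.65
  Participation 73 × 0.06 = 4.38
  Weekly reports 52 × 0.21 = 10.92
  Term paper 98 × 0.12 = 11.76
  Final exam 76 × 0.07 = 5.32
  Term project 91 × 0.09 = 8.19
  Practicals 77 × 0.21 = 16.17
Sum = 71.08
Bonus assignment: 71.08 + 0 = 71.08
71.08 is ≥ 71 and < 74 → C-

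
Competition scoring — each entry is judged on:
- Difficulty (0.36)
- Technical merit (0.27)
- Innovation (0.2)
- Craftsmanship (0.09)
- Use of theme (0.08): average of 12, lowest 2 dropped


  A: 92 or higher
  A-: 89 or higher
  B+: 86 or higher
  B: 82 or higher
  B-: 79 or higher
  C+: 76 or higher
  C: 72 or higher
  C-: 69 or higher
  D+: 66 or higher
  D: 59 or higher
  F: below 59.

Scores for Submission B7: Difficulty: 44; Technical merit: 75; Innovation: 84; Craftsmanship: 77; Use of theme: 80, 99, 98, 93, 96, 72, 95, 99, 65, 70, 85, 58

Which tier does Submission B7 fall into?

Use of theme: drop 58, 65 → average of remaining 10 = 887/10 = 88.7
Weighted total:
  Difficulty 44 × 0.36 = 15.84
  Technical merit 75 × 0.27 = 20.25
  Innovation 84 × 0.2 = 16.8
  Craftsmanship 77 × 0.09 = 6.93
  Use of theme 88.7 × 0.08 = 7.096
Sum = 66.916
66.916 is ≥ 66 and < 69 → D+

D+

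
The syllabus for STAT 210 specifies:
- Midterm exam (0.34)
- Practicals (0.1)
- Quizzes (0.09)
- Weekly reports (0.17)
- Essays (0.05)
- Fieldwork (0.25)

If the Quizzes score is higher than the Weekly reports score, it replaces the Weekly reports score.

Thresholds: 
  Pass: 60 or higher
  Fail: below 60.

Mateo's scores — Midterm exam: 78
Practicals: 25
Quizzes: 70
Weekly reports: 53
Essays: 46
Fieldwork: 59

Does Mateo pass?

Quizzes (70) > Weekly reports (53), so Weekly reports counts as 70.
Weighted total:
  Midterm exam 78 × 0.34 = 26.52
  Practicals 25 × 0.1 = 2.5
  Quizzes 70 × 0.09 = 6.3
  Weekly reports 70 × 0.17 = 11.9
  Essays 46 × 0.05 = 2.3
  Fieldwork 59 × 0.25 = 14.75
Sum = 64.27
64.27 ≥ 60 → Pass

Pass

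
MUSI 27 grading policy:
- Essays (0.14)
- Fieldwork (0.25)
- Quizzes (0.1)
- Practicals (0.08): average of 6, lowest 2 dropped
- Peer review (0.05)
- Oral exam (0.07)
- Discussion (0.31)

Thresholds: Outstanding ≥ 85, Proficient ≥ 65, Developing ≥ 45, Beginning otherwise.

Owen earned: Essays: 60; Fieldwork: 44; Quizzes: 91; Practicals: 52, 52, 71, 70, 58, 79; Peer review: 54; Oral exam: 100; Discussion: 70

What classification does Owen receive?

Proficient

Practicals: drop 52, 52 → average of remaining 4 = 278/4 = 69.5
Weighted total:
  Essays 60 × 0.14 = 8.4
  Fieldwork 44 × 0.25 = 11
  Quizzes 91 × 0.1 = 9.1
  Practicals 69.5 × 0.08 = 5.56
  Peer review 54 × 0.05 = 2.7
  Oral exam 100 × 0.07 = 7
  Discussion 70 × 0.31 = 21.7
Sum = 65.46
65.46 is ≥ 65 and < 85 → Proficient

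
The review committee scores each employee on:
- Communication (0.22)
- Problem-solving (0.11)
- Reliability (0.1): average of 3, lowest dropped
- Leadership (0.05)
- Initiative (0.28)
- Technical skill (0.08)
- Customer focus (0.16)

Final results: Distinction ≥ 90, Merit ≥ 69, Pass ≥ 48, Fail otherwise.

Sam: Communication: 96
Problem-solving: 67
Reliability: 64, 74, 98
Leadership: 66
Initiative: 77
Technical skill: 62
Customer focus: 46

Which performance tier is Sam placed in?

Merit

Reliability: drop 64 → average of remaining 2 = 172/2 = 86
Weighted total:
  Communication 96 × 0.22 = 21.12
  Problem-solving 67 × 0.11 = 7.37
  Reliability 86 × 0.1 = 8.6
  Leadership 66 × 0.05 = 3.3
  Initiative 77 × 0.28 = 21.56
  Technical skill 62 × 0.08 = 4.96
  Customer focus 46 × 0.16 = 7.36
Sum = 74.27
74.27 is ≥ 69 and < 90 → Merit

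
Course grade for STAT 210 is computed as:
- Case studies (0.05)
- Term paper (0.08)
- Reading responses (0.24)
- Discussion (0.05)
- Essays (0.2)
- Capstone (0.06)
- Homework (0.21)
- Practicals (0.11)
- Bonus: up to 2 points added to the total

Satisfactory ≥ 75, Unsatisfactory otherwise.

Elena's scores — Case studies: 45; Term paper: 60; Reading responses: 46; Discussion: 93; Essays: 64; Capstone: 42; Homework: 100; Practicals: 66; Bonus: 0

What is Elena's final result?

Weighted total:
  Case studies 45 × 0.05 = 2.25
  Term paper 60 × 0.08 = 4.8
  Reading responses 46 × 0.24 = 11.04
  Discussion 93 × 0.05 = 4.65
  Essays 64 × 0.2 = 12.8
  Capstone 42 × 0.06 = 2.52
  Homework 100 × 0.21 = 21
  Practicals 66 × 0.11 = 7.26
Sum = 66.32
Bonus: 66.32 + 0 = 66.32
66.32 < 75 → Unsatisfactory

Unsatisfactory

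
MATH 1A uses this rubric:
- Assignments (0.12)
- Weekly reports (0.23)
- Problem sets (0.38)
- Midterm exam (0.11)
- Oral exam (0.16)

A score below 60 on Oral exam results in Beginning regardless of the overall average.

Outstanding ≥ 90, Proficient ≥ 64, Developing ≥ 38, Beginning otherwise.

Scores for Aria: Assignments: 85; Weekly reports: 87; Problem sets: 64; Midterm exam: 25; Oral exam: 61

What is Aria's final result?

Proficient

Oral exam score 61 ≥ 60: minimum met.
Weighted total:
  Assignments 85 × 0.12 = 10.2
  Weekly reports 87 × 0.23 = 20.01
  Problem sets 64 × 0.38 = 24.32
  Midterm exam 25 × 0.11 = 2.75
  Oral exam 61 × 0.16 = 9.76
Sum = 67.04
67.04 is ≥ 64 and < 90 → Proficient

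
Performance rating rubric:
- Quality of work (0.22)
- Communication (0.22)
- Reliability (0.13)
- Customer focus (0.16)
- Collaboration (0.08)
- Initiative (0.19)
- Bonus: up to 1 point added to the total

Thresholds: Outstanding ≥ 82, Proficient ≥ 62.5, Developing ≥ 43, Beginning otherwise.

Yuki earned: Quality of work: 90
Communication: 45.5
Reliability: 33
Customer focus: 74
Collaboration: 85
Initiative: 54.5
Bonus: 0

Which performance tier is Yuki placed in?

Proficient

Weighted total:
  Quality of work 90 × 0.22 = 19.8
  Communication 45.5 × 0.22 = 10.01
  Reliability 33 × 0.13 = 4.29
  Customer focus 74 × 0.16 = 11.84
  Collaboration 85 × 0.08 = 6.8
  Initiative 54.5 × 0.19 = 10.355
Sum = 63.095
Bonus: 63.095 + 0 = 63.095
63.095 is ≥ 62.5 and < 82 → Proficient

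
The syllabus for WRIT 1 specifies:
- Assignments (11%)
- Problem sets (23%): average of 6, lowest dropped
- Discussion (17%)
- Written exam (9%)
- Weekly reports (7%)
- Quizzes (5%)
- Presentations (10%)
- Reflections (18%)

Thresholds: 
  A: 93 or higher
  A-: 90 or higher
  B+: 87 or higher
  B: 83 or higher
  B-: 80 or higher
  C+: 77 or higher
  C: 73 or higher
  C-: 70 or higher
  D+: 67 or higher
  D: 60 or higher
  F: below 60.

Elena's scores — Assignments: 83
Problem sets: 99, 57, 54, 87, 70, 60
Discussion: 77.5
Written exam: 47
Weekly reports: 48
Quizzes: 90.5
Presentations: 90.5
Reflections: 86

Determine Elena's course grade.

Problem sets: drop 54 → average of remaining 5 = 373/5 = 74.6
Weighted total:
  Assignments 83 × 0.11 = 9.13
  Problem sets 74.6 × 0.23 = 17.158
  Discussion 77.5 × 0.17 = 13.175
  Written exam 47 × 0.09 = 4.23
  Weekly reports 48 × 0.07 = 3.36
  Quizzes 90.5 × 0.05 = 4.525
  Presentations 90.5 × 0.1 = 9.05
  Reflections 86 × 0.18 = 15.48
Sum = 76.108
76.108 is ≥ 73 and < 77 → C

C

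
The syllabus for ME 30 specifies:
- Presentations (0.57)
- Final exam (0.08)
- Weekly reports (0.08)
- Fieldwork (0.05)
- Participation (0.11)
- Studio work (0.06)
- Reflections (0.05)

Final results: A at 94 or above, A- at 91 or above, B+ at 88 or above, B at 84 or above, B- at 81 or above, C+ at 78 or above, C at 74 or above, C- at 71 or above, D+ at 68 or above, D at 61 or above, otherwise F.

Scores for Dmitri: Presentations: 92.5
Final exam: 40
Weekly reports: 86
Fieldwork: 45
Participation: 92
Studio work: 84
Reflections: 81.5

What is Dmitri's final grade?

B

Weighted total:
  Presentations 92.5 × 0.57 = 52.725
  Final exam 40 × 0.08 = 3.2
  Weekly reports 86 × 0.08 = 6.88
  Fieldwork 45 × 0.05 = 2.25
  Participation 92 × 0.11 = 10.12
  Studio work 84 × 0.06 = 5.04
  Reflections 81.5 × 0.05 = 4.075
Sum = 84.29
84.29 is ≥ 84 and < 88 → B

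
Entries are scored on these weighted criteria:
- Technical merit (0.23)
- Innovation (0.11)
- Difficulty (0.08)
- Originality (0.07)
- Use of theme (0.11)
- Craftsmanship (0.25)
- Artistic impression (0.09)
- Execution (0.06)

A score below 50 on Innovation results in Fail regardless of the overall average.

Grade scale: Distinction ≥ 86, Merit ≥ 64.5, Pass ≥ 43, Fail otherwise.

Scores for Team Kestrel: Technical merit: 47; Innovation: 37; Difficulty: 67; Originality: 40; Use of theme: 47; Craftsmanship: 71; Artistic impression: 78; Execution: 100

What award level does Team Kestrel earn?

Innovation score 37 < 50: minimum not met.
Weighted total:
  Technical merit 47 × 0.23 = 10.81
  Innovation 37 × 0.11 = 4.07
  Difficulty 67 × 0.08 = 5.36
  Originality 40 × 0.07 = 2.8
  Use of theme 47 × 0.11 = 5.17
  Craftsmanship 71 × 0.25 = 17.75
  Artistic impression 78 × 0.09 = 7.02
  Execution 100 × 0.06 = 6
Sum = 58.98
Because the Innovation minimum was not met, the result is Fail.

Fail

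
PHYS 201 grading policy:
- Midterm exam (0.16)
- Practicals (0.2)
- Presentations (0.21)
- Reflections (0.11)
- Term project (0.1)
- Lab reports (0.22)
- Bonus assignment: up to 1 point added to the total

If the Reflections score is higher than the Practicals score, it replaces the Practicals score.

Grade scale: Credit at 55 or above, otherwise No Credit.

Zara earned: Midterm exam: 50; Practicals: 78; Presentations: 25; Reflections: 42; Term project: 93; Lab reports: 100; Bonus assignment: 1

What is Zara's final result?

Reflections (42) ≤ Practicals (78), so Practicals stays at 78.
Weighted total:
  Midterm exam 50 × 0.16 = 8
  Practicals 78 × 0.2 = 15.6
  Presentations 25 × 0.21 = 5.25
  Reflections 42 × 0.11 = 4.62
  Term project 93 × 0.1 = 9.3
  Lab reports 100 × 0.22 = 22
Sum = 64.77
Bonus assignment: 64.77 + 1 = 65.77
65.77 ≥ 55 → Credit

Credit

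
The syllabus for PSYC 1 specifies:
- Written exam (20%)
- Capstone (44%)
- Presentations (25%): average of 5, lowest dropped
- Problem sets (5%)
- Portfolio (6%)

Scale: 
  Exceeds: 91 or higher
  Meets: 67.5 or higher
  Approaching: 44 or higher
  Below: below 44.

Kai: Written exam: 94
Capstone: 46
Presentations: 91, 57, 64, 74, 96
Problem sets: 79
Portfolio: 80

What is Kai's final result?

Meets

Presentations: drop 57 → average of remaining 4 = 325/4 = 81.25
Weighted total:
  Written exam 94 × 0.2 = 18.8
  Capstone 46 × 0.44 = 20.24
  Presentations 81.25 × 0.25 = 20.3125
  Problem sets 79 × 0.05 = 3.95
  Portfolio 80 × 0.06 = 4.8
Sum = 68.1025
68.1025 is ≥ 67.5 and < 91 → Meets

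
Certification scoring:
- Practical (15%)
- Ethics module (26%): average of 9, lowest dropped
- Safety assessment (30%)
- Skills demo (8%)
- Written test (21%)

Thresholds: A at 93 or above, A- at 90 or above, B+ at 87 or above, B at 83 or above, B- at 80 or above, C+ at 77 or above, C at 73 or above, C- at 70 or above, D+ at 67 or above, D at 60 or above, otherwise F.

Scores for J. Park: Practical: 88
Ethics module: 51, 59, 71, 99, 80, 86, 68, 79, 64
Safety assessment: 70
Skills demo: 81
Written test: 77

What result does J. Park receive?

Ethics module: drop 51 → average of remaining 8 = 606/8 = 75.75
Weighted total:
  Practical 88 × 0.15 = 13.2
  Ethics module 75.75 × 0.26 = 19.695
  Safety assessment 70 × 0.3 = 21
  Skills demo 81 × 0.08 = 6.48
  Written test 77 × 0.21 = 16.17
Sum = 76.545
76.545 is ≥ 73 and < 77 → C

C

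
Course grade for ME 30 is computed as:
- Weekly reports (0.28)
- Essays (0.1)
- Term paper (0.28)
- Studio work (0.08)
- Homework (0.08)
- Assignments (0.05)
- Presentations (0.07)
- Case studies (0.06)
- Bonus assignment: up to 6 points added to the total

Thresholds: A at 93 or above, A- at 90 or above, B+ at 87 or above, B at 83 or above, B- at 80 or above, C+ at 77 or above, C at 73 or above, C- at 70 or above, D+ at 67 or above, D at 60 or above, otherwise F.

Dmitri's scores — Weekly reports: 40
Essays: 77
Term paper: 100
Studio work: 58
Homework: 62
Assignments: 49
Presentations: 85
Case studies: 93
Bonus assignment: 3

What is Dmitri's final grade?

Weighted total:
  Weekly reports 40 × 0.28 = 11.2
  Essays 77 × 0.1 = 7.7
  Term paper 100 × 0.28 = 28
  Studio work 58 × 0.08 = 4.64
  Homework 62 × 0.08 = 4.96
  Assignments 49 × 0.05 = 2.45
  Presentations 85 × 0.07 = 5.95
  Case studies 93 × 0.06 = 5.58
Sum = 70.48
Bonus assignment: 70.48 + 3 = 73.48
73.48 is ≥ 73 and < 77 → C

C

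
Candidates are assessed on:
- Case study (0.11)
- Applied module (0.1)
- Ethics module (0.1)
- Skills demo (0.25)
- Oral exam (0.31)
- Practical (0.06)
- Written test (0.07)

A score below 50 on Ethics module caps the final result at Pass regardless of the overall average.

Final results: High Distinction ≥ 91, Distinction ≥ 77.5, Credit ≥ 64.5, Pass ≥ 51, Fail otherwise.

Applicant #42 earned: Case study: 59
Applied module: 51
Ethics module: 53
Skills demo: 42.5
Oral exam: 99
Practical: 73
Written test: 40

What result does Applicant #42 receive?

Credit

Ethics module score 53 ≥ 50: minimum met.
Weighted total:
  Case study 59 × 0.11 = 6.49
  Applied module 51 × 0.1 = 5.1
  Ethics module 53 × 0.1 = 5.3
  Skills demo 42.5 × 0.25 = 10.625
  Oral exam 99 × 0.31 = 30.69
  Practical 73 × 0.06 = 4.38
  Written test 40 × 0.07 = 2.8
Sum = 65.385
65.385 is ≥ 64.5 and < 77.5 → Credit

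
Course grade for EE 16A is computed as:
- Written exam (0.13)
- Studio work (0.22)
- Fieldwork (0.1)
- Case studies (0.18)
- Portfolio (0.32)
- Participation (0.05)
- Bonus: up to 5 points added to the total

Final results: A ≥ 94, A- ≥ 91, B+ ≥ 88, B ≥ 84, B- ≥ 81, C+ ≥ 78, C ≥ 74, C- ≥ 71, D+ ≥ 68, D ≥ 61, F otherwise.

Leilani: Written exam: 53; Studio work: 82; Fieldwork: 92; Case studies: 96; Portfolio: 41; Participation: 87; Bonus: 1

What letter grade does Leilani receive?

D+

Weighted total:
  Written exam 53 × 0.13 = 6.89
  Studio work 82 × 0.22 = 18.04
  Fieldwork 92 × 0.1 = 9.2
  Case studies 96 × 0.18 = 17.28
  Portfolio 41 × 0.32 = 13.12
  Participation 87 × 0.05 = 4.35
Sum = 68.88
Bonus: 68.88 + 1 = 69.88
69.88 is ≥ 68 and < 71 → D+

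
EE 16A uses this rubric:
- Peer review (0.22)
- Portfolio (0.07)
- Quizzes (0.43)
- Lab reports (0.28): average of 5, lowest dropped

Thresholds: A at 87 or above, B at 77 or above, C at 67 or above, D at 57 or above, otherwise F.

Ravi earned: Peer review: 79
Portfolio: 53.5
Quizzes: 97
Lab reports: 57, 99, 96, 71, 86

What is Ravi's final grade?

A

Lab reports: drop 57 → average of remaining 4 = 352/4 = 88
Weighted total:
  Peer review 79 × 0.22 = 17.38
  Portfolio 53.5 × 0.07 = 3.745
  Quizzes 97 × 0.43 = 41.71
  Lab reports 88 × 0.28 = 24.64
Sum = 87.475
87.475 ≥ 87 → A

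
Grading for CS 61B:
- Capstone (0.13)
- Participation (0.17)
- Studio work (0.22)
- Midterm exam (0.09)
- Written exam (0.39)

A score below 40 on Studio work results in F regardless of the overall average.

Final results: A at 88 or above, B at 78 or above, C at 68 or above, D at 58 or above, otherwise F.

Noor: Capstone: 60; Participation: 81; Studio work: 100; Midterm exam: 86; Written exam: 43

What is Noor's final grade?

Studio work score 100 ≥ 40: minimum met.
Weighted total:
  Capstone 60 × 0.13 = 7.8
  Participation 81 × 0.17 = 13.77
  Studio work 100 × 0.22 = 22
  Midterm exam 86 × 0.09 = 7.74
  Written exam 43 × 0.39 = 16.77
Sum = 68.08
68.08 is ≥ 68 and < 78 → C

C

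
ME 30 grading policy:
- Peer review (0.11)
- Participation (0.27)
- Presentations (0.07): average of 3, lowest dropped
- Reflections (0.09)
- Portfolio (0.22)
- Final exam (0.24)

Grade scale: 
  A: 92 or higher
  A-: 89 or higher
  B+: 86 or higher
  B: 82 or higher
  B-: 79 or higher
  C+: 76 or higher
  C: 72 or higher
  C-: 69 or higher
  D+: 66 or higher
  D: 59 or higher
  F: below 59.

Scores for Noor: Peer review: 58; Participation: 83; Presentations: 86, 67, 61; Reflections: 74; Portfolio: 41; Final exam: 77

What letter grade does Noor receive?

Presentations: drop 61 → average of remaining 2 = 153/2 = 76.5
Weighted total:
  Peer review 58 × 0.11 = 6.38
  Participation 83 × 0.27 = 22.41
  Presentations 76.5 × 0.07 = 5.355
  Reflections 74 × 0.09 = 6.66
  Portfolio 41 × 0.22 = 9.02
  Final exam 77 × 0.24 = 18.48
Sum = 68.305
68.305 is ≥ 66 and < 69 → D+

D+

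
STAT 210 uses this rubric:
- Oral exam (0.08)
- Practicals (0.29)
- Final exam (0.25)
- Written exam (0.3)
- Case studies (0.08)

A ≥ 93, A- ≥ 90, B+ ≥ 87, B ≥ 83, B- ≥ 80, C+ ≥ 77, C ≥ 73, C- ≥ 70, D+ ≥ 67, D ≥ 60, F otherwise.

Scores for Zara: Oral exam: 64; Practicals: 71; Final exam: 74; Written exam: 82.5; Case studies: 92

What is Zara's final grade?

Weighted total:
  Oral exam 64 × 0.08 = 5.12
  Practicals 71 × 0.29 = 20.59
  Final exam 74 × 0.25 = 18.5
  Written exam 82.5 × 0.3 = 24.75
  Case studies 92 × 0.08 = 7.36
Sum = 76.32
76.32 is ≥ 73 and < 77 → C

C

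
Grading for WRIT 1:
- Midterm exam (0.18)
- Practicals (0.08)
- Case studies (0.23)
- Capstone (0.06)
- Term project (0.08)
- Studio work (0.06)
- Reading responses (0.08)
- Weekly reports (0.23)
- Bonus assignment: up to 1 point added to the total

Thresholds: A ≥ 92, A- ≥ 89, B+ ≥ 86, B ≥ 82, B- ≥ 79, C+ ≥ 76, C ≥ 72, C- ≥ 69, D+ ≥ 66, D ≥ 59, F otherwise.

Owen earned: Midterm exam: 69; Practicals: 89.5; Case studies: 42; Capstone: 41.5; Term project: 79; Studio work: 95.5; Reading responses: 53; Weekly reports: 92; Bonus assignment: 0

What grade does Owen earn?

Weighted total:
  Midterm exam 69 × 0.18 = 12.42
  Practicals 89.5 × 0.08 = 7.16
  Case studies 42 × 0.23 = 9.66
  Capstone 41.5 × 0.06 = 2.49
  Term project 79 × 0.08 = 6.32
  Studio work 95.5 × 0.06 = 5.73
  Reading responses 53 × 0.08 = 4.24
  Weekly reports 92 × 0.23 = 21.16
Sum = 69.18
Bonus assignment: 69.18 + 0 = 69.18
69.18 is ≥ 69 and < 72 → C-

C-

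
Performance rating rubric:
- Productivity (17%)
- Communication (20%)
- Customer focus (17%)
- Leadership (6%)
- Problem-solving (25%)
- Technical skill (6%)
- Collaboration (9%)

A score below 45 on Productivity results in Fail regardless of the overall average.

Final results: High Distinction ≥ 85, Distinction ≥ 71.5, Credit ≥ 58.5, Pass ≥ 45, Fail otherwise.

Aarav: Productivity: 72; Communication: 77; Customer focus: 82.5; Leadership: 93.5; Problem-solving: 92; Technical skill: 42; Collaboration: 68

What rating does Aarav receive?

Distinction

Productivity score 72 ≥ 45: minimum met.
Weighted total:
  Productivity 72 × 0.17 = 12.24
  Communication 77 × 0.2 = 15.4
  Customer focus 82.5 × 0.17 = 14.025
  Leadership 93.5 × 0.06 = 5.61
  Problem-solving 92 × 0.25 = 23
  Technical skill 42 × 0.06 = 2.52
  Collaboration 68 × 0.09 = 6.12
Sum = 78.915
78.915 is ≥ 71.5 and < 85 → Distinction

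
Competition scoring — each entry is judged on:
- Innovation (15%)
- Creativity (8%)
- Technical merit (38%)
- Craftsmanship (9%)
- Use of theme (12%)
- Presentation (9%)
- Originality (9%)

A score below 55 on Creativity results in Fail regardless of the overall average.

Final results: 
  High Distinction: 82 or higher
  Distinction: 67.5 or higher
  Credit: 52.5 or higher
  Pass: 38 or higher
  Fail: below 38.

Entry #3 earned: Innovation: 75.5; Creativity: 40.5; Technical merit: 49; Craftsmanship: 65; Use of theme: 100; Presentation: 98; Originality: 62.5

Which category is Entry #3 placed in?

Creativity score 40.5 < 55: minimum not met.
Weighted total:
  Innovation 75.5 × 0.15 = 11.325
  Creativity 40.5 × 0.08 = 3.24
  Technical merit 49 × 0.38 = 18.62
  Craftsmanship 65 × 0.09 = 5.85
  Use of theme 100 × 0.12 = 12
  Presentation 98 × 0.09 = 8.82
  Originality 62.5 × 0.09 = 5.625
Sum = 65.48
Because the Creativity minimum was not met, the result is Fail.

Fail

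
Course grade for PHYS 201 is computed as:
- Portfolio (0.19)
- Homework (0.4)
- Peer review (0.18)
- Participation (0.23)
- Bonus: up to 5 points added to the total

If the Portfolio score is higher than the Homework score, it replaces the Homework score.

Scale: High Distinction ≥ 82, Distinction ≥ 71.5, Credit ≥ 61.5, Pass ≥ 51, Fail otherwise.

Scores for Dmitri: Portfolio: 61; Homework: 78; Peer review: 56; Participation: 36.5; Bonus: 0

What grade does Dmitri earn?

Portfolio (61) ≤ Homework (78), so Homework stays at 78.
Weighted total:
  Portfolio 61 × 0.19 = 11.59
  Homework 78 × 0.4 = 31.2
  Peer review 56 × 0.18 = 10.08
  Participation 36.5 × 0.23 = 8.395
Sum = 61.265
Bonus: 61.265 + 0 = 61.265
61.265 is ≥ 51 and < 61.5 → Pass

Pass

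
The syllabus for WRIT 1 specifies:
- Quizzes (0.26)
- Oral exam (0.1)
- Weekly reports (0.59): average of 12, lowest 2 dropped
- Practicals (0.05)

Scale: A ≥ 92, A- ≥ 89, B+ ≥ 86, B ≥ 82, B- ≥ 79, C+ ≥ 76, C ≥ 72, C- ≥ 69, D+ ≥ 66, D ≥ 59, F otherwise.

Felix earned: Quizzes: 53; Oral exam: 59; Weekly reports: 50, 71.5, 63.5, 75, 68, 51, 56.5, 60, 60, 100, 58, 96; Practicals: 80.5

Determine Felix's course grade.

D

Weekly reports: drop 50, 51 → average of remaining 10 = 708.5/10 = 70.85
Weighted total:
  Quizzes 53 × 0.26 = 13.78
  Oral exam 59 × 0.1 = 5.9
  Weekly reports 70.85 × 0.59 = 41.8015
  Practicals 80.5 × 0.05 = 4.025
Sum = 65.5065
65.5065 is ≥ 59 and < 66 → D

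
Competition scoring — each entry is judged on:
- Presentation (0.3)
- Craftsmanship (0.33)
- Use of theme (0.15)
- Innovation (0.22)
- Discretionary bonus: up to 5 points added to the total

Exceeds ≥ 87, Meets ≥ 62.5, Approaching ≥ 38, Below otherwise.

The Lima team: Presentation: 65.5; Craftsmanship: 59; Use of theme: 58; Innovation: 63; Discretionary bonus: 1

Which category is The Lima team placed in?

Meets

Weighted total:
  Presentation 65.5 × 0.3 = 19.65
  Craftsmanship 59 × 0.33 = 19.47
  Use of theme 58 × 0.15 = 8.7
  Innovation 63 × 0.22 = 13.86
Sum = 61.68
Discretionary bonus: 61.68 + 1 = 62.68
62.68 is ≥ 62.5 and < 87 → Meets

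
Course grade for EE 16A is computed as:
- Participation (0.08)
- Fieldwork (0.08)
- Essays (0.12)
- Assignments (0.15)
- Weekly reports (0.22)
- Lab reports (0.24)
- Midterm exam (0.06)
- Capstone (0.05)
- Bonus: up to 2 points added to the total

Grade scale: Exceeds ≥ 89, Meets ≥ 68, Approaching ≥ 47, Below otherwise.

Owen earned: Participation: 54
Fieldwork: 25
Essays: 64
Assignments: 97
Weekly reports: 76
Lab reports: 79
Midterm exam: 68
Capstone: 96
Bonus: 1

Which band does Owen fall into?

Weighted total:
  Participation 54 × 0.08 = 4.32
  Fieldwork 25 × 0.08 = 2
  Essays 64 × 0.12 = 7.68
  Assignments 97 × 0.15 = 14.55
  Weekly reports 76 × 0.22 = 16.72
  Lab reports 79 × 0.24 = 18.96
  Midterm exam 68 × 0.06 = 4.08
  Capstone 96 × 0.05 = 4.8
Sum = 73.11
Bonus: 73.11 + 1 = 74.11
74.11 is ≥ 68 and < 89 → Meets

Meets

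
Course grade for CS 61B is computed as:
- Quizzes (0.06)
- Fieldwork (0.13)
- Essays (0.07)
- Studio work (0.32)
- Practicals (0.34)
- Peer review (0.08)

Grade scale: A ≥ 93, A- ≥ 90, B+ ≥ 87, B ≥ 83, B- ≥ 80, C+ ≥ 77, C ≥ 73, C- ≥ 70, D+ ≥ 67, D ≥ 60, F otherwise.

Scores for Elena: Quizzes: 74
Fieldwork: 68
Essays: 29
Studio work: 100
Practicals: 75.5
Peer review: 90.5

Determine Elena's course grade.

Weighted total:
  Quizzes 74 × 0.06 = 4.44
  Fieldwork 68 × 0.13 = 8.84
  Essays 29 × 0.07 = 2.03
  Studio work 100 × 0.32 = 32
  Practicals 75.5 × 0.34 = 25.67
  Peer review 90.5 × 0.08 = 7.24
Sum = 80.22
80.22 is ≥ 80 and < 83 → B-

B-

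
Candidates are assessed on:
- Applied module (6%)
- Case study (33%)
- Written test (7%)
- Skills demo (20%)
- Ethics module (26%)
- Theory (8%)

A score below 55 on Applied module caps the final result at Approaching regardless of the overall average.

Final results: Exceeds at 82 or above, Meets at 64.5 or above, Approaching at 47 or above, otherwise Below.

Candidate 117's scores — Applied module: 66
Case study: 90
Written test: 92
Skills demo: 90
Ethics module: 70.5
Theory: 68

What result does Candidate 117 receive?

Applied module score 66 ≥ 55: minimum met.
Weighted total:
  Applied module 66 × 0.06 = 3.96
  Case study 90 × 0.33 = 29.7
  Written test 92 × 0.07 = 6.44
  Skills demo 90 × 0.2 = 18
  Ethics module 70.5 × 0.26 = 18.33
  Theory 68 × 0.08 = 5.44
Sum = 81.87
81.87 is ≥ 64.5 and < 82 → Meets

Meets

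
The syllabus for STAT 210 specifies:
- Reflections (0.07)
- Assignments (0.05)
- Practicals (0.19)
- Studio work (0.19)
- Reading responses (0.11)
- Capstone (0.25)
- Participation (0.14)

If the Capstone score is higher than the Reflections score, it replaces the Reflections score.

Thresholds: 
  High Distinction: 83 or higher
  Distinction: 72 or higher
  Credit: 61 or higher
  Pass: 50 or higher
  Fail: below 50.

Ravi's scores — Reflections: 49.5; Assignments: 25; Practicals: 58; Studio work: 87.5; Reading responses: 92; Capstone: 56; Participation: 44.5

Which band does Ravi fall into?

Capstone (56) > Reflections (49.5), so Reflections counts as 56.
Weighted total:
  Reflections 56 × 0.07 = 3.92
  Assignments 25 × 0.05 = 1.25
  Practicals 58 × 0.19 = 11.02
  Studio work 87.5 × 0.19 = 16.625
  Reading responses 92 × 0.11 = 10.12
  Capstone 56 × 0.25 = 14
  Participation 44.5 × 0.14 = 6.23
Sum = 63.165
63.165 is ≥ 61 and < 72 → Credit

Credit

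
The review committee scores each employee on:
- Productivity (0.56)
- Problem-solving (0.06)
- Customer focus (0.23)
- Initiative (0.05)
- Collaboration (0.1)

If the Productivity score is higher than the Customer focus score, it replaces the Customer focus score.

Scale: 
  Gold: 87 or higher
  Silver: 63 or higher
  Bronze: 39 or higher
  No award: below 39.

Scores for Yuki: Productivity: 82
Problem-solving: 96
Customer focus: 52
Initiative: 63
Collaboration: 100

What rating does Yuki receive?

Productivity (82) > Customer focus (52), so Customer focus counts as 82.
Weighted total:
  Productivity 82 × 0.56 = 45.92
  Problem-solving 96 × 0.06 = 5.76
  Customer focus 82 × 0.23 = 18.86
  Initiative 63 × 0.05 = 3.15
  Collaboration 100 × 0.1 = 10
Sum = 83.69
83.69 is ≥ 63 and < 87 → Silver

Silver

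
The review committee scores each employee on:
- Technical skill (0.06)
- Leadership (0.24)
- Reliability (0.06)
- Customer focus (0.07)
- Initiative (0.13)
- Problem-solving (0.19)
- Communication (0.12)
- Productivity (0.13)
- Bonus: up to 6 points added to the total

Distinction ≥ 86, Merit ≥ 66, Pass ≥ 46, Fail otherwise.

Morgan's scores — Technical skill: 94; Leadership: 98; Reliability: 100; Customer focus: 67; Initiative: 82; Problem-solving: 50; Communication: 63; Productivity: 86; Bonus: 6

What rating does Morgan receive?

Merit

Weighted total:
  Technical skill 94 × 0.06 = 5.64
  Leadership 98 × 0.24 = 23.52
  Reliability 100 × 0.06 = 6
  Customer focus 67 × 0.07 = 4.69
  Initiative 82 × 0.13 = 10.66
  Problem-solving 50 × 0.19 = 9.5
  Communication 63 × 0.12 = 7.56
  Productivity 86 × 0.13 = 11.18
Sum = 78.75
Bonus: 78.75 + 6 = 84.75
84.75 is ≥ 66 and < 86 → Merit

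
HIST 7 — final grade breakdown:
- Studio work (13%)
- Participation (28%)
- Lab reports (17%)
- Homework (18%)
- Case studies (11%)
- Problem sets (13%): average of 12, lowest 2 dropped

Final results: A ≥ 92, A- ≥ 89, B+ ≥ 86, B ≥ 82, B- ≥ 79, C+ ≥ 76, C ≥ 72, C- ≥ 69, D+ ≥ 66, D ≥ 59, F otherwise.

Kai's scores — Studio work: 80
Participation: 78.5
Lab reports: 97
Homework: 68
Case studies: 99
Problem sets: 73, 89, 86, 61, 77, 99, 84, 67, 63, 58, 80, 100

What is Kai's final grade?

Problem sets: drop 58, 61 → average of remaining 10 = 818/10 = 81.8
Weighted total:
  Studio work 80 × 0.13 = 10.4
  Participation 78.5 × 0.28 = 21.98
  Lab reports 97 × 0.17 = 16.49
  Homework 68 × 0.18 = 12.24
  Case studies 99 × 0.11 = 10.89
  Problem sets 81.8 × 0.13 = 10.634
Sum = 82.634
82.634 is ≥ 82 and < 86 → B

B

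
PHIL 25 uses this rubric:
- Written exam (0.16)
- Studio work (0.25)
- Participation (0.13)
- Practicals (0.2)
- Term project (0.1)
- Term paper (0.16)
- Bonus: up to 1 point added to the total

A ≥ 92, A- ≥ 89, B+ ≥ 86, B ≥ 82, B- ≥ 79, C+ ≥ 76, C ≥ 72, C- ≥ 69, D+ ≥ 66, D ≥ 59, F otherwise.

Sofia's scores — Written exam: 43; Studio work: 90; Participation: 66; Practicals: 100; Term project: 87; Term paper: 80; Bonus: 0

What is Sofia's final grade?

B-

Weighted total:
  Written exam 43 × 0.16 = 6.88
  Studio work 90 × 0.25 = 22.5
  Participation 66 × 0.13 = 8.58
  Practicals 100 × 0.2 = 20
  Term project 87 × 0.1 = 8.7
  Term paper 80 × 0.16 = 12.8
Sum = 79.46
Bonus: 79.46 + 0 = 79.46
79.46 is ≥ 79 and < 82 → B-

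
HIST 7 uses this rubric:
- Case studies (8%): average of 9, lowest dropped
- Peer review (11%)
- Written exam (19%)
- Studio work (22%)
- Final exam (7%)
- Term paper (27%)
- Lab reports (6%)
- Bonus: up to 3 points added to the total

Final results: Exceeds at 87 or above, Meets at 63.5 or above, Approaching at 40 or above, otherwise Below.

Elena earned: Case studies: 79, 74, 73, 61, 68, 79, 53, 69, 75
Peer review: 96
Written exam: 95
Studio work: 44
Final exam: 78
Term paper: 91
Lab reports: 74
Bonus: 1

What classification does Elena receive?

Meets

Case studies: drop 53 → average of remaining 8 = 578/8 = 72.25
Weighted total:
  Case studies 72.25 × 0.08 = 5.78
  Peer review 96 × 0.11 = 10.56
  Written exam 95 × 0.19 = 18.05
  Studio work 44 × 0.22 = 9.68
  Final exam 78 × 0.07 = 5.46
  Term paper 91 × 0.27 = 24.57
  Lab reports 74 × 0.06 = 4.44
Sum = 78.54
Bonus: 78.54 + 1 = 79.54
79.54 is ≥ 63.5 and < 87 → Meets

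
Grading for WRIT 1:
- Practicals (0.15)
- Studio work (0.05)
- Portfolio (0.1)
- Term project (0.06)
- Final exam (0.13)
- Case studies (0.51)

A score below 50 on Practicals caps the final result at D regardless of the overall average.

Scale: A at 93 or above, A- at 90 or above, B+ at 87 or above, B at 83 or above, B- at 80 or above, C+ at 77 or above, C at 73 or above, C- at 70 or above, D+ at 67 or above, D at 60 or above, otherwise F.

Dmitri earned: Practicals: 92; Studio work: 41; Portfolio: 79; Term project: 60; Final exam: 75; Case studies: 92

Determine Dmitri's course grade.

B

Practicals score 92 ≥ 50: minimum met.
Weighted total:
  Practicals 92 × 0.15 = 13.8
  Studio work 41 × 0.05 = 2.05
  Portfolio 79 × 0.1 = 7.9
  Term project 60 × 0.06 = 3.6
  Final exam 75 × 0.13 = 9.75
  Case studies 92 × 0.51 = 46.92
Sum = 84.02
84.02 is ≥ 83 and < 87 → B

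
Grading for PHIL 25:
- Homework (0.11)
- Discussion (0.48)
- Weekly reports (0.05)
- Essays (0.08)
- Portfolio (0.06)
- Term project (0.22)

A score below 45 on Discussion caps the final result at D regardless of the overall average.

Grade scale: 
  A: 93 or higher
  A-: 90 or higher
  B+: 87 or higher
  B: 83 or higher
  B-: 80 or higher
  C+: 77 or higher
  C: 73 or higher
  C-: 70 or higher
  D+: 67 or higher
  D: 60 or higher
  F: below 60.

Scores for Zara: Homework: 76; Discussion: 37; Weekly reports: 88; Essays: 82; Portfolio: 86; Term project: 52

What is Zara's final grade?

F

Discussion score 37 < 45: minimum not met.
Weighted total:
  Homework 76 × 0.11 = 8.36
  Discussion 37 × 0.48 = 17.76
  Weekly reports 88 × 0.05 = 4.4
  Essays 82 × 0.08 = 6.56
  Portfolio 86 × 0.06 = 5.16
  Term project 52 × 0.22 = 11.44
Sum = 53.68
53.68 would be F; cap at D applies → F.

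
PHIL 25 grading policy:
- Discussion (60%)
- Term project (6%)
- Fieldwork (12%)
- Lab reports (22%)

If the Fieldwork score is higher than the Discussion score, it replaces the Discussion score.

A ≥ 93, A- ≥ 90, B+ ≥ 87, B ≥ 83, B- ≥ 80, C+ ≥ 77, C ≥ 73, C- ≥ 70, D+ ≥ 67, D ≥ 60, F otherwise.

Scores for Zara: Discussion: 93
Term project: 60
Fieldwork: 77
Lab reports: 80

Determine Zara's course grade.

Fieldwork (77) ≤ Discussion (93), so Discussion stays at 93.
Weighted total:
  Discussion 93 × 0.6 = 55.8
  Term project 60 × 0.06 = 3.6
  Fieldwork 77 × 0.12 = 9.24
  Lab reports 80 × 0.22 = 17.6
Sum = 86.24
86.24 is ≥ 83 and < 87 → B

B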